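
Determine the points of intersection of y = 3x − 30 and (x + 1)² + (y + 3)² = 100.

From the line, y = 3x − 30. Substituting:
10x² − 160x + 630 = 0  ⟹  x² − 16x + 63 = 0
x = 9 or x = 7, giving (9, −3) and (7, −9).

(7, −9) and (9, −3)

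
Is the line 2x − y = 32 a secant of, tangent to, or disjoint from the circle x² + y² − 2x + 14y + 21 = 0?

disjoint

Substituting the line into the circle gives 5x² − 102x + 597 = 0.
Δ = 10404 − 11940 = −1536.
No real roots: the line does not meet the circle.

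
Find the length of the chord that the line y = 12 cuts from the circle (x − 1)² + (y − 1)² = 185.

16

The distance from (1, 1) to the line is 11, and r² = 185.
Chord = 2√(r² − d²) = 2·√(64) = 16.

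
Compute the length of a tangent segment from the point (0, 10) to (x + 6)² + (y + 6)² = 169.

The centre is (−6, −6) and r = 13. The square of the distance from P to the centre is 36 + 256 = 292.
By the tangent–radius right angle, tangent length = √(|PO|² − r²) = √123.

√123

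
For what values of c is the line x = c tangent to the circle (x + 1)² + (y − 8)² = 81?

c = −10 or c = 8

For a tangent, require d(centre, line) = r = 9.
|1·(−1) + 0·8 − c| / √1 = 9
|c − (−1)| = 9, so c = 8 or c = −10.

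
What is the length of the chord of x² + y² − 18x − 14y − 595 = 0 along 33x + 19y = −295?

From the line, y = (−295 − 33x)/19. Substituting:
1450x² + 21750x − 49300 = 0  ⟹  x² + 15x − 34 = 0
x = 2 or x = −17, giving (2, −19) and (−17, 14).
Chord length = distance between (2, −19) and (−17, 14) = √1450 = 5√58.

5√58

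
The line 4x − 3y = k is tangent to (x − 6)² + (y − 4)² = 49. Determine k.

k = −23 or k = 47

For a tangent, require d(centre, line) = r = 7.
|4·6 − 3·4 − k| / √25 = 7
|k − (12)| = 7·5, so k = 47 or k = −23.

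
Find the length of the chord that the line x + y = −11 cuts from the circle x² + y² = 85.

Centre (0, 0), r² = 85. Perpendicular distance d from centre to line = |11| / √2 = 11/√2.
Half the chord is √(r² − d²) = √(49/2), so the full chord is 7√2.

7√2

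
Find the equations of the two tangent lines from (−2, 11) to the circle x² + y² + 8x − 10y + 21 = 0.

2x + y = 7 and x − 2y = −24

Write the tangent as mx − y + (11 − m·(−2)) = 0 and set its distance from the centre to 2√5:
(−2m − (−6))² = 20(m² + 1)
2m² + 3m − 2 = 0, so m = −2 or m = 1/2.
Through (−2, 11) these give 2x + y = 7 and x − 2y = −24.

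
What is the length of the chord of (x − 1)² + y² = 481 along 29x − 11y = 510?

√962

Centre (1, 0), r² = 481. Perpendicular distance d from centre to line = |−481| / √962 = 481/√962.
Half the chord is √(r² − d²) = √(481/2), so the full chord is √962.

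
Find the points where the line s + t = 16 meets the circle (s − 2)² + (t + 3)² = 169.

Substitute t = −s + 16:
2s² − 42s + 196 = 0  ⟹  s² − 21s + 98 = 0
s = 14 or s = 7, giving (14, 2) and (7, 9).

(7, 9) and (14, 2)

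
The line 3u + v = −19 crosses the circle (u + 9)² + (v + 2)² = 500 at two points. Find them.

(−13, 20) and (1, −22)

Express v = −3u − 19 and substitute into the circle:
10u² + 120u − 130 = 0  ⟹  u² + 12u − 13 = 0
u = 1 or u = −13, giving (1, −22) and (−13, 20).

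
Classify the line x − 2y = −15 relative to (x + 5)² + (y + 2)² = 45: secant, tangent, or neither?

secant

Centre (−5, −2), r² = 45. Distance² from centre to line = (14)²/5 = 196/5.
Since d² < r², the line cuts the circle twice.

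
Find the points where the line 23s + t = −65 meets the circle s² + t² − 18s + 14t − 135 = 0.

Express t = −23s − 65 and substitute into the circle:
530s² + 2650s + 3180 = 0  ⟹  s² + 5s + 6 = 0
s = −2 or s = −3, giving (−2, −19) and (−3, 4).

(−3, 4) and (−2, −19)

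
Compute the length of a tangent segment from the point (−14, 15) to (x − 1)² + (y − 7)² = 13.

The centre is (1, 7) and r = √13. The square of the distance from P to the centre is 225 + 64 = 289.
By the tangent–radius right angle, tangent length = √(|PO|² − r²) = √276 = 2√69.

2√69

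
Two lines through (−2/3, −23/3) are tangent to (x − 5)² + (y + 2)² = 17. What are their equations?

x − 4y = 30 and 4x − y = 5

A line y − (−23/3) = m(x − (−2/3)) is tangent when its distance from (5, −2) is √17:
(17/3m − (17/3))² = 17(m² + 1)
4m² − 17m + 4 = 0, so m = 1/4 or m = 4.
With m = 1/4: x − 4y = 30. With m = 4: 4x − y = 5.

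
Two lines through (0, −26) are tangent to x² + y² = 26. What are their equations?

A line y − (−26) = m(x − (0)) is tangent when its distance from (0, 0) is √26:
[m·(0) − (26)]² = 26(m² + 1)
m² − 25 = 0, so m = −5 or m = 5.
With m = −5: 5x + y = −26. With m = 5: 5x − y = 26.

5x + y = −26 and 5x − y = 26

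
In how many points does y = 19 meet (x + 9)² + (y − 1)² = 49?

0

Substituting the line into the circle gives x² + 18x + 356 = 0.
Discriminant = (18)² − 4·1·(356) = −1100 < 0.
No real roots: the line does not meet the circle.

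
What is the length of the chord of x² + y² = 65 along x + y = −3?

11√2

Centre (0, 0), r² = 65. Perpendicular distance d from centre to line = |3| / √2 = 3/√2.
Half the chord is √(r² − d²) = √(121/2), so the full chord is 11√2.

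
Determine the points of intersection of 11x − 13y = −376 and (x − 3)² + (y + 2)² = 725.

(−20, 12) and (−7, 23)

Substitute y = (376 + 11x)/13:
290x² + 7830x + 40600 = 0  ⟹  x² + 27x + 140 = 0
x = −7 or x = −20, giving (−7, 23) and (−20, 12).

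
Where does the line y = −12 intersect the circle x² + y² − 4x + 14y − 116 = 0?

(−10, −12) and (14, −12)

From the line, y = −12. Substituting:
x² − 4x − 140 = 0
x = 14 or x = −10, giving (14, −12) and (−10, −12).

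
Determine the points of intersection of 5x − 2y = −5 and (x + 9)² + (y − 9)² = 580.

Express y = (5 + 5x)/2 and substitute into the circle:
29x² − 58x − 1827 = 0  ⟹  x² − 2x − 63 = 0
x = 9 or x = −7, giving (9, 25) and (−7, −15).

(−7, −15) and (9, 25)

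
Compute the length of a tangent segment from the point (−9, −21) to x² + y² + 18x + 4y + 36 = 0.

Centre (−9, −2), r² = 49. |PO|² = (0)² + (−19)² = 361.
Power of the point: PT² = |PO|² − r² = 312, so PT = 2√78.

2√78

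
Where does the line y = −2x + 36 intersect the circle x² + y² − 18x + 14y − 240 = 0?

Express y = −2x + 36 and substitute into the circle:
5x² − 190x + 1560 = 0  ⟹  x² − 38x + 312 = 0
x = 26 or x = 12, giving (26, −16) and (12, 12).

(12, 12) and (26, −16)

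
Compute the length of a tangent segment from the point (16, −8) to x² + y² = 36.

2√71

With centre O = (0, 0), |OP|² = 320 and r² = 36.
Power of the point: PT² = |PO|² − r² = 284, so PT = 2√71.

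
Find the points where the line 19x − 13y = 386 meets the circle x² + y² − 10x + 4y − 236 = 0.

(8, −18) and (21, 1)

Substitute y = (−386 + 19x)/13:
530x² − 15370x + 89040 = 0  ⟹  x² − 29x + 168 = 0
x = 21 or x = 8, giving (21, 1) and (8, −18).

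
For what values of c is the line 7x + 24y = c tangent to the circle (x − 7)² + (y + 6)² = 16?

The line touches the circle iff its distance from (7, −6) is 4:
|7·7 + 24·(−6) − c| / √625 = 4
|c − (−95)| = 4·25, so c = 5 or c = −195.

c = −195 or c = 5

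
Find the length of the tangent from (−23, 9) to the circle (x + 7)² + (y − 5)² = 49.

Centre (−7, 5), r² = 49. |PO|² = (−16)² + (4)² = 272.
The tangent meets the radius at right angles, so tangent² = |PO|² − r² = 272 − 49 = 223.

√223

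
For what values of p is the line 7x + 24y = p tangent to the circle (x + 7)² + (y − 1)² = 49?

For a tangent, require d(centre, line) = r = 7.
|7·(−7) + 24·1 − p| / √625 = 7
|p − (−25)| = 7·25, so p = 150 or p = −200.

p = −200 or p = 150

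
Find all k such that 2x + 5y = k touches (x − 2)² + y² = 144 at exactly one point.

The line touches the circle iff its distance from (2, 0) is 12:
|2·2 + 5·0 − k| / √29 = 12
|k − (4)| = 12√29.

k = 4 ± 12√29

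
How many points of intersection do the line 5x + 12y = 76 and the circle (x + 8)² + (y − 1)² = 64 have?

1

Substituting the line into the circle gives 169x² + 1664x + 4096 = 0.
Δ = 2768896 − 2768896 = 0.
A repeated root: the line is tangent.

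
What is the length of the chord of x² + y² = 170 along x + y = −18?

4√2

Substitute y = −x − 18:
2x² + 36x + 154 = 0  ⟹  x² + 18x + 77 = 0
x = −7 or x = −11, giving (−7, −11) and (−11, −7).
|(−7, −11) − (−11, −7)| = √((4)² + (−4)²) = 4√2.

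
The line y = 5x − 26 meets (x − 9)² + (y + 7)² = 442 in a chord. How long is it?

8√26

From the line, y = 5x − 26. Substituting:
26x² − 208x = 0  ⟹  x² − 8x = 0
x = 8 or x = 0, giving (8, 14) and (0, −26).
Chord length = distance between (8, 14) and (0, −26) = √1664 = 8√26.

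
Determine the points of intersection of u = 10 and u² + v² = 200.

The line gives u = 10. Substituting into the circle:
v² − 100 = 0
v = 10 or v = −10, giving (10, 10) and (10, −10).

(10, −10) and (10, 10)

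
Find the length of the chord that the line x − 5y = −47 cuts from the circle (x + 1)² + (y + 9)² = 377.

3√26

The distance from (−1, −9) to the line is 91/√26, and r² = 377.
Half the chord is √(r² − d²) = √(117/2), so the full chord is 3√26.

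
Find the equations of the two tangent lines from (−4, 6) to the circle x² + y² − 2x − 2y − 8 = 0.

Write the tangent as mx − y + (6 − m·(−4)) = 0 and set its distance from the centre to √10:
(5m − (−5))² = 10(m² + 1)
3m² + 10m + 3 = 0, so m = −3 or m = −1/3.
Through (−4, 6) these give 3x + y = −6 and x + 3y = 14.

3x + y = −6 and x + 3y = 14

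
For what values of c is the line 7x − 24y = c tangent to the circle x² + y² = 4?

For a tangent, require d(centre, line) = r = 2.
|7·0 − 24·0 − c| / √625 = 2
|c| = 2·25, so c = 50 or c = −50.

c = −50 or c = 50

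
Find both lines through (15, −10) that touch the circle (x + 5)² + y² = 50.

Let a tangent through (15, −10) have slope m. Its distance from (−5, 0) must equal 5√2:
[m·(−20) − (10)]² = 50(m² + 1)
7m² + 8m + 1 = 0, so m = −1 or m = −1/7.
With m = −1: x + y = 5. With m = −1/7: x + 7y = −55.

x + y = 5 and x + 7y = −55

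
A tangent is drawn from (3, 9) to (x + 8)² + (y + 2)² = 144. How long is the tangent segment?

The centre is (−8, −2) and r = 12. The square of the distance from P to the centre is 121 + 121 = 242.
By the tangent–radius right angle, tangent length = √(|PO|² − r²) = √98 = 7√2.

7√2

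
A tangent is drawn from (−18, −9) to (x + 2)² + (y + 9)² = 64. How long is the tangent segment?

8√3

With centre O = (−2, −9), |OP|² = 256 and r² = 64.
Power of the point: PT² = |PO|² − r² = 192, so PT = 8√3.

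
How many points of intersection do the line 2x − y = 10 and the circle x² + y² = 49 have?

Centre (0, 0), r² = 49. Distance² from centre to line = (−10)²/5 = 20.
Since d² < r², the line cuts the circle twice.

2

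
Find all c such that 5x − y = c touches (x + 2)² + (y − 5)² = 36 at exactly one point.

c = −15 ± 6√26

The line touches the circle iff its distance from (−2, 5) is 6:
|5·(−2) − 1·5 − c| / √26 = 6
|c − (−15)| = 6√26.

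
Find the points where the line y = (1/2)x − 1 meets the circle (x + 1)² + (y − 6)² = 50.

From the line, y = (−2 + x)/2. Substituting:
5x² − 20x = 0  ⟹  x² − 4x = 0
x = 4 or x = 0, giving (4, 1) and (0, −1).

(0, −1) and (4, 1)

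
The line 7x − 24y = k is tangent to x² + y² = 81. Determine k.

k = −225 or k = 225

For a tangent, require d(centre, line) = r = 9.
|7·0 − 24·0 − k| / √625 = 9
|k| = 9·25, so k = 225 or k = −225.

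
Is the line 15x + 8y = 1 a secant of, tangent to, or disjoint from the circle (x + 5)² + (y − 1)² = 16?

tangent

d² = (15·(−5) + 8·1 − (1))²/289 = 16; r² = 16.
Since d² = r², the line is tangent.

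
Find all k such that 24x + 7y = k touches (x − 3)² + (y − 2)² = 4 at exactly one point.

The line touches the circle iff its distance from (3, 2) is 2:
|24·3 + 7·2 − k| / √625 = 2
|k − (86)| = 2·25, so k = 136 or k = 36.

k = 36 or k = 136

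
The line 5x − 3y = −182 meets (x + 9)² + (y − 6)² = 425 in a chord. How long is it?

√34

Express y = (182 + 5x)/3 and substitute into the circle:
34x² + 1802x + 23800 = 0  ⟹  x² + 53x + 700 = 0
x = −25 or x = −28, giving (−25, 19) and (−28, 14).
Chord length = distance between (−25, 19) and (−28, 14) = √34 = √34.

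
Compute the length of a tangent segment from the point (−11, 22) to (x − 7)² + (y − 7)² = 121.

The centre is (7, 7) and r = 11. The square of the distance from P to the centre is 324 + 225 = 549.
Power of the point: PT² = |PO|² − r² = 428, so PT = 2√107.

2√107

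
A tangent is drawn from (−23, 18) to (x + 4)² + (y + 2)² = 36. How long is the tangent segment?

With centre O = (−4, −2), |OP|² = 761 and r² = 36.
Power of the point: PT² = |PO|² − r² = 725, so PT = 5√29.

5√29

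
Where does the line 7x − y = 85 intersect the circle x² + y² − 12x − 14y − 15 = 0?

(12, −1) and (14, 13)

Substitute y = 7x − 85:
50x² − 1300x + 8400 = 0  ⟹  x² − 26x + 168 = 0
x = 14 or x = 12, giving (14, 13) and (12, −1).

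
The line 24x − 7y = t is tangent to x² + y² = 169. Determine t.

For a tangent, require d(centre, line) = r = 13.
|24·0 − 7·0 − t| / √625 = 13
|t| = 13·25, so t = 325 or t = −325.

t = −325 or t = 325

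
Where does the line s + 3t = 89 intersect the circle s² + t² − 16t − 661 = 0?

From the line, t = (89 − s)/3. Substituting:
10s² − 130s − 2300 = 0  ⟹  s² − 13s − 230 = 0
s = 23 or s = −10, giving (23, 22) and (−10, 33).

(−10, 33) and (23, 22)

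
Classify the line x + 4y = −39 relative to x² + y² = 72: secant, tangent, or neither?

Substituting the line into the circle gives 17x² + 78x + 369 = 0.
Discriminant = (78)² − 4·17·(369) = −19008 < 0.
No real roots: the line does not meet the circle.

neither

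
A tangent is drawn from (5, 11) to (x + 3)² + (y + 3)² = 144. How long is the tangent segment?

Centre (−3, −3), r² = 144. |PO|² = (8)² + (14)² = 260.
Power of the point: PT² = |PO|² − r² = 116, so PT = 2√29.

2√29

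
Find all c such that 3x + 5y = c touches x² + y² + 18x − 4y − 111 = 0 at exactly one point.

c = −17 ± 14√34

Tangency holds when the distance from the centre (−9, 2) to the line equals the radius 14:
|3·(−9) + 5·2 − c| / √34 = 14
|c − (−17)| = 14√34.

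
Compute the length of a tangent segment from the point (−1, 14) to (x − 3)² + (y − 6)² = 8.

6√2

The centre is (3, 6) and r = 2√2. The square of the distance from P to the centre is 16 + 64 = 80.
Power of the point: PT² = |PO|² − r² = 72, so PT = 6√2.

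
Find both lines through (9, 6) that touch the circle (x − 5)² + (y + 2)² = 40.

x − 3y = −9 and 3x + y = 33

Let a tangent through (9, 6) have slope m. Its distance from (5, −2) must equal 2√10:
[m·(−4) − (−8)]² = 40(m² + 1)
3m² + 8m − 3 = 0, so m = 1/3 or m = −3.
Through (9, 6) these give x − 3y = −9 and 3x + y = 33.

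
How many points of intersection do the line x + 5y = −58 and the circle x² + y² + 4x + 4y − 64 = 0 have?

d² = (1·(−2) + 5·(−2) − (−58))²/26 = 1058/13; r² = 72.
Since d² > r², the line lies outside the circle.

0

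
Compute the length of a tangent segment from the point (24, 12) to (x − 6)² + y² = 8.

2√115

Centre (6, 0), r² = 8. |PO|² = (18)² + (12)² = 468.
The tangent meets the radius at right angles, so tangent² = |PO|² − r² = 468 − 8 = 460.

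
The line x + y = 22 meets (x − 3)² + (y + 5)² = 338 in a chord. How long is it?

10√2

The distance from (3, −5) to the line is 24/√2, and r² = 338.
Chord = 2√(r² − d²) = 2·√(50) = 10√2.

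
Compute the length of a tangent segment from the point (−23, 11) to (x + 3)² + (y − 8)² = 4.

9√5

The centre is (−3, 8) and r = 2. The square of the distance from P to the centre is 400 + 9 = 409.
Power of the point: PT² = |PO|² − r² = 405, so PT = 9√5.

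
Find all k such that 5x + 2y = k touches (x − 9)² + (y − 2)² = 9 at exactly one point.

Tangency holds when the distance from the centre (9, 2) to the line equals the radius 3:
|5·9 + 2·2 − k| / √29 = 3
|k − (49)| = 3√29.

k = 49 ± 3√29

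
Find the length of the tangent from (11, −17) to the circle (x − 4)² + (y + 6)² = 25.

√145

The centre is (4, −6) and r = 5. The square of the distance from P to the centre is 49 + 121 = 170.
The tangent meets the radius at right angles, so tangent² = |PO|² − r² = 170 − 25 = 145.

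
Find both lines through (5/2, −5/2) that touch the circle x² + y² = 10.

A line y − (−5/2) = m(x − (5/2)) is tangent when its distance from (0, 0) is √10:
(−5/2m − (5/2))² = 10(m² + 1)
3m² − 10m + 3 = 0, so m = 1/3 or m = 3.
With m = 1/3: x − 3y = 10. With m = 3: 3x − y = 10.

x − 3y = 10 and 3x − y = 10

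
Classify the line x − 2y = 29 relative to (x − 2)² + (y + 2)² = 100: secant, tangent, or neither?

Substituting the line into the circle gives 5x² − 66x + 241 = 0.
Discriminant = (−66)² − 4·5·(241) = −464 < 0.
No real roots: the line does not meet the circle.

neither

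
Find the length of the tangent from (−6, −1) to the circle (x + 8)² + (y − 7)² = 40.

With centre O = (−8, 7), |OP|² = 68 and r² = 40.
By the tangent–radius right angle, tangent length = √(|PO|² − r²) = √28 = 2√7.

2√7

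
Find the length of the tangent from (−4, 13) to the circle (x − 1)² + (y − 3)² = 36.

√89

The centre is (1, 3) and r = 6. The square of the distance from P to the centre is 25 + 100 = 125.
By the tangent–radius right angle, tangent length = √(|PO|² − r²) = √89.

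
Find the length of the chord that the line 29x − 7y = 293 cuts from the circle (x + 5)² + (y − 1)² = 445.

Substitute y = (−293 + 29x)/7:
890x² − 16910x + 69420 = 0  ⟹  x² − 19x + 78 = 0
x = 13 or x = 6, giving (13, 12) and (6, −17).
|(13, 12) − (6, −17)| = √((7)² + (29)²) = √890.

√890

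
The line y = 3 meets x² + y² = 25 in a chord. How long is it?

From the line, y = 3. Substituting:
x² − 16 = 0
x = 4 or x = −4, giving (4, 3) and (−4, 3).
Chord length = distance between (4, 3) and (−4, 3) = √64 = 8.

8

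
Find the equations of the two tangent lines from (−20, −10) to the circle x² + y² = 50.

Write the tangent as mx − y + (−10 − m·(−20)) = 0 and set its distance from the centre to 5√2:
[m·(20) − (10)]² = 50(m² + 1)
7m² − 8m + 1 = 0, so m = 1/7 or m = 1.
With m = 1/7: x − 7y = 50. With m = 1: x − y = −10.

x − 7y = 50 and x − y = −10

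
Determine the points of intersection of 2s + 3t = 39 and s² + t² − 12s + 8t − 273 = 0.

Express t = (39 − 2s)/3 and substitute into the circle:
13s² − 312s = 0  ⟹  s² − 24s = 0
s = 24 or s = 0, giving (24, −3) and (0, 13).

(0, 13) and (24, −3)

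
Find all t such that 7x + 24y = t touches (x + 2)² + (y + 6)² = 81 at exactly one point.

t = −383 or t = 67

The line touches the circle iff its distance from (−2, −6) is 9:
|7·(−2) + 24·(−6) − t| / √625 = 9
|t − (−158)| = 9·25, so t = 67 or t = −383.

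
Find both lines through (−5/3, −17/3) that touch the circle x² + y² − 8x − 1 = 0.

A line y − (−17/3) = m(x − (−5/3)) is tangent when its distance from (4, 0) is √17:
[m·(17/3) − (17/3)]² = 17(m² + 1)
4m² − 17m + 4 = 0, so m = 1/4 or m = 4.
Through (−5/3, −17/3) these give x − 4y = 21 and 4x − y = −1.

x − 4y = 21 and 4x − y = −1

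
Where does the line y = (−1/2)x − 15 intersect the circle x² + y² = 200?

(−10, −10) and (−2, −14)

From the line, y = (−30 − x)/2. Substituting:
5x² + 60x + 100 = 0  ⟹  x² + 12x + 20 = 0
x = −2 or x = −10, giving (−2, −14) and (−10, −10).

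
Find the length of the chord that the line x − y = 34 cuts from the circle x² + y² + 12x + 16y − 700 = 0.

The distance from (−6, −8) to the line is 32/√2, and r² = 800.
Half the chord is √(r² − d²) = √(288), so the full chord is 24√2.

24√2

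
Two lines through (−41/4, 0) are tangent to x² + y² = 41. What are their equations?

Write the tangent as mx − y + (0 − m·(−41/4)) = 0 and set its distance from the centre to √41:
[m·(41/4) − (0)]² = 41(m² + 1)
25m² − 16 = 0, so m = −4/5 or m = 4/5.
Through (−41/4, 0) these give 4x + 5y = −41 and 4x − 5y = −41.

4x + 5y = −41 and 4x − 5y = −41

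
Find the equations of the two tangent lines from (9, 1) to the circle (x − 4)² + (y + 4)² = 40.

3x + y = 28 and x + 3y = 12

A line y − (1) = m(x − (9)) is tangent when its distance from (4, −4) is 2√10:
[m·(−5) − (−5)]² = 40(m² + 1)
3m² + 10m + 3 = 0, so m = −3 or m = −1/3.
With m = −3: 3x + y = 28. With m = −1/3: x + 3y = 12.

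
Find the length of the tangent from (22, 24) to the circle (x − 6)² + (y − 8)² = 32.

The centre is (6, 8) and r = 4√2. The square of the distance from P to the centre is 256 + 256 = 512.
By the tangent–radius right angle, tangent length = √(|PO|² − r²) = √480 = 4√30.

4√30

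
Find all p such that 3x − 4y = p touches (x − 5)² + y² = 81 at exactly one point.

For a tangent, require d(centre, line) = r = 9.
|3·5 − 4·0 − p| / √25 = 9
|p − (15)| = 9·5, so p = 60 or p = −30.

p = −30 or p = 60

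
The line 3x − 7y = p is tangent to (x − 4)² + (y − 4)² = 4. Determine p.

The line touches the circle iff its distance from (4, 4) is 2:
|3·4 − 7·4 − p| / √58 = 2
|p − (−16)| = 2√58.

p = −16 ± 2√58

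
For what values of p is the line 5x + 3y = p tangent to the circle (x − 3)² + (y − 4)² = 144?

p = 27 ± 12√34

Tangency holds when the distance from the centre (3, 4) to the line equals the radius 12:
|5·3 + 3·4 − p| / √34 = 12
|p − (27)| = 12√34.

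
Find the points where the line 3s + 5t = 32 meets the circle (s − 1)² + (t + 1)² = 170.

(−6, 10) and (14, −2)

Express t = (32 − 3s)/5 and substitute into the circle:
34s² − 272s − 2856 = 0  ⟹  s² − 8s − 84 = 0
s = 14 or s = −6, giving (14, −2) and (−6, 10).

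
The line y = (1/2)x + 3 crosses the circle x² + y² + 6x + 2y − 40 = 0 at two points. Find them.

(−10, −2) and (2, 4)

Substitute y = (6 + x)/2:
5x² + 40x − 100 = 0  ⟹  x² + 8x − 20 = 0
x = 2 or x = −10, giving (2, 4) and (−10, −2).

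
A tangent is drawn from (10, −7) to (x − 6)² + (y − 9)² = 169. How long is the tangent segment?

With centre O = (6, 9), |OP|² = 272 and r² = 169.
By the tangent–radius right angle, tangent length = √(|PO|² − r²) = √103.

√103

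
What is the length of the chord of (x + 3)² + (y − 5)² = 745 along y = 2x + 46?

20√5

From the line, y = 2x + 46. Substituting:
5x² + 170x + 945 = 0  ⟹  x² + 34x + 189 = 0
x = −7 or x = −27, giving (−7, 32) and (−27, −8).
|(−7, 32) − (−27, −8)| = √((20)² + (40)²) = 20√5.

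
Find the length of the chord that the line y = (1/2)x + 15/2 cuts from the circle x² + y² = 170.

Centre (0, 0), r² = 170. Perpendicular distance d from centre to line = |15| / √5 = 15/√5.
Half the chord is √(r² − d²) = √(125), so the full chord is 10√5.

10√5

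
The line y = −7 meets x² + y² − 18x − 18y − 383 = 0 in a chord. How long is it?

From the line, y = −7. Substituting:
x² − 18x − 208 = 0
x = 26 or x = −8, giving (26, −7) and (−8, −7).
Chord length = distance between (26, −7) and (−8, −7) = √1156 = 34.

34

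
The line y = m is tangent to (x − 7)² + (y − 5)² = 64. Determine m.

m = −3 or m = 13

The line touches the circle iff its distance from (7, 5) is 8:
|0·7 + 1·5 − m| / √1 = 8
|m − (5)| = 8, so m = 13 or m = −3.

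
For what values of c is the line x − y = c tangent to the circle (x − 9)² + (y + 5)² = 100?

Tangency holds when the distance from the centre (9, −5) to the line equals the radius 10:
|1·9 − 1·(−5) − c| / √2 = 10
|c − (14)| = 10√2.

c = 14 ± 10√2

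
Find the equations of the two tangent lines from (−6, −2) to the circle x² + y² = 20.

A line y − (−2) = m(x − (−6)) is tangent when its distance from (0, 0) is 2√5:
[m·(6) − (2)]² = 20(m² + 1)
2m² − 3m − 2 = 0, so m = −1/2 or m = 2.
Through (−6, −2) these give x + 2y = −10 and 2x − y = −10.

x + 2y = −10 and 2x − y = −10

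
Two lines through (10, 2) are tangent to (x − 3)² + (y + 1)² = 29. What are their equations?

2x + 5y = 30 and 5x − 2y = 46

Write the tangent as mx − y + (2 − m·(10)) = 0 and set its distance from the centre to √29:
(−7m − (−3))² = 29(m² + 1)
10m² − 21m − 10 = 0, so m = −2/5 or m = 5/2.
With m = −2/5: 2x + 5y = 30. With m = 5/2: 5x − 2y = 46.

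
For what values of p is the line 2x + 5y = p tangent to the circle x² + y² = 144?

p = ±12√29

The line touches the circle iff its distance from (0, 0) is 12:
|2·0 + 5·0 − p| / √29 = 12
|p| = 12√29.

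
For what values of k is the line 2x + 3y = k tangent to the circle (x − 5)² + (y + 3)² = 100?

Tangency holds when the distance from the centre (5, −3) to the line equals the radius 10:
|2·5 + 3·(−3) − k| / √13 = 10
|k − (1)| = 10√13.

k = 1 ± 10√13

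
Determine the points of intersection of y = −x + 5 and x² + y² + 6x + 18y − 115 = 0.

(0, 5) and (11, −6)

Substitute y = −x + 5:
2x² − 22x = 0  ⟹  x² − 11x = 0
x = 11 or x = 0, giving (11, −6) and (0, 5).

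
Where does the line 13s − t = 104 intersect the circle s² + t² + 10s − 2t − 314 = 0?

(7, −13) and (9, 13)

Express t = 13s − 104 and substitute into the circle:
170s² − 2720s + 10710 = 0  ⟹  s² − 16s + 63 = 0
s = 9 or s = 7, giving (9, 13) and (7, −13).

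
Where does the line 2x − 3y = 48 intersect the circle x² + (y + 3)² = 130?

Substitute y = (−48 + 2x)/3:
13x² − 156x + 351 = 0  ⟹  x² − 12x + 27 = 0
x = 9 or x = 3, giving (9, −10) and (3, −14).

(3, −14) and (9, −10)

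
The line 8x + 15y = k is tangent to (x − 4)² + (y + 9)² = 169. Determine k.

k = −324 or k = 118

Tangency holds when the distance from the centre (4, −9) to the line equals the radius 13:
|8·4 + 15·(−9) − k| / √289 = 13
|k − (−103)| = 13·17, so k = 118 or k = −324.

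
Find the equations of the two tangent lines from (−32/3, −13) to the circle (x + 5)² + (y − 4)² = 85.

9x + 2y = −122 and 6x − 7y = 27

Write the tangent as mx − y + (−13 − m·(−32/3)) = 0 and set its distance from the centre to √85:
[m·(17/3) − (17)]² = 85(m² + 1)
14m² + 51m − 54 = 0, so m = −9/2 or m = 6/7.
With m = −9/2: 9x + 2y = −122. With m = 6/7: 6x − 7y = 27.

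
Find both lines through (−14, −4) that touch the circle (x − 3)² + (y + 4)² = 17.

x + 4y = −30 and x − 4y = 2

A line y − (−4) = m(x − (−14)) is tangent when its distance from (3, −4) is √17:
[m·(17) − (0)]² = 17(m² + 1)
16m² − 1 = 0, so m = −1/4 or m = 1/4.
With m = −1/4: x + 4y = −30. With m = 1/4: x − 4y = 2.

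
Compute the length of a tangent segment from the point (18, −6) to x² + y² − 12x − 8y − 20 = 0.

The centre is (6, 4) and r = 6√2. The square of the distance from P to the centre is 144 + 100 = 244.
The tangent meets the radius at right angles, so tangent² = |PO|² − r² = 244 − 72 = 172.

2√43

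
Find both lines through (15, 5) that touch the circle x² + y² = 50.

x − y = 10 and x + 7y = 50

A line y − (5) = m(x − (15)) is tangent when its distance from (0, 0) is 5√2:
(−15m − (−5))² = 50(m² + 1)
7m² − 6m − 1 = 0, so m = 1 or m = −1/7.
Through (15, 5) these give x − y = 10 and x + 7y = 50.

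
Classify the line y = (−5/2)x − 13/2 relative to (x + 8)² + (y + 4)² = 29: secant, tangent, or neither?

Substituting the line into the circle gives 29x² + 114x + 165 = 0.
Δ = 12996 − 19140 = −6144.
No real roots: the line does not meet the circle.

neither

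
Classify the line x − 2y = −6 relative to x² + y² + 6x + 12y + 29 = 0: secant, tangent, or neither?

neither

Substituting the line into the circle gives 5x² + 60x + 296 = 0.
Discriminant = (60)² − 4·5·(296) = −2320 < 0.
No real roots: the line does not meet the circle.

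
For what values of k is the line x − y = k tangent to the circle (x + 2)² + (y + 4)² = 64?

k = 2 ± 8√2

Tangency holds when the distance from the centre (−2, −4) to the line equals the radius 8:
|1·(−2) − 1·(−4) − k| / √2 = 8
|k − (2)| = 8√2.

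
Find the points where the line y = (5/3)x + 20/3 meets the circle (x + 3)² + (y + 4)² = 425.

(−16, −20) and (5, 15)

From the line, y = (20 + 5x)/3. Substituting:
34x² + 374x − 2720 = 0  ⟹  x² + 11x − 80 = 0
x = 5 or x = −16, giving (5, 15) and (−16, −20).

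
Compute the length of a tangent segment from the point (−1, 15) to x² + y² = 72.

√154

The centre is (0, 0) and r = 6√2. The square of the distance from P to the centre is 1 + 225 = 226.
The tangent meets the radius at right angles, so tangent² = |PO|² − r² = 226 − 72 = 154.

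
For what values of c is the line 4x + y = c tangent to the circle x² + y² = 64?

c = ±8√17

For a tangent, require d(centre, line) = r = 8.
|4·0 + 1·0 − c| / √17 = 8
|c| = 8√17.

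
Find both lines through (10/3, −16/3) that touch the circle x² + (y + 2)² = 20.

2x − y = 12 and x − 2y = 14

Write the tangent as mx − y + (−16/3 − m·(10/3)) = 0 and set its distance from the centre to 2√5:
(−10/3m − (10/3))² = 20(m² + 1)
2m² − 5m + 2 = 0, so m = 2 or m = 1/2.
Through (10/3, −16/3) these give 2x − y = 12 and x − 2y = 14.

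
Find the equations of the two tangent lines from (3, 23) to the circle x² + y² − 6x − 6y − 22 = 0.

3x + y = 32 and 3x − y = −14

A line y − (23) = m(x − (3)) is tangent when its distance from (3, 3) is 2√10:
[m·(0) − (−20)]² = 40(m² + 1)
m² − 9 = 0, so m = −3 or m = 3.
Through (3, 23) these give 3x + y = 32 and 3x − y = −14.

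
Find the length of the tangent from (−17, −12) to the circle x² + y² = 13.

Centre (0, 0), r² = 13. |PO|² = (−17)² + (−12)² = 433.
By the tangent–radius right angle, tangent length = √(|PO|² − r²) = √420 = 2√105.

2√105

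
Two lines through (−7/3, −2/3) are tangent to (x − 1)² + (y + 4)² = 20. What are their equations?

Let a tangent through (−7/3, −2/3) have slope m. Its distance from (1, −4) must equal 2√5:
[m·(10/3) − (−10/3)]² = 20(m² + 1)
2m² − 5m + 2 = 0, so m = 1/2 or m = 2.
Through (−7/3, −2/3) these give x − 2y = −1 and 2x − y = −4.

x − 2y = −1 and 2x − y = −4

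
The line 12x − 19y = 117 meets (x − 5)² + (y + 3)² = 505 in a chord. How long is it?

Centre (5, −3), r² = 505. Perpendicular distance d from centre to line = |0| / √505 = 0/√505.
Half the chord is √(r² − d²) = √(505), so the full chord is 2√505.

2√505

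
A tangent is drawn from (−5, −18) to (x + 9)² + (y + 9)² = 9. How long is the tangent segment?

2√22

Centre (−9, −9), r² = 9. |PO|² = (4)² + (−9)² = 97.
Power of the point: PT² = |PO|² − r² = 88, so PT = 2√22.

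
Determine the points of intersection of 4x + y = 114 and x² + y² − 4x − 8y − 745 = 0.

Express y = −4x + 114 and substitute into the circle:
17x² − 884x + 11339 = 0  ⟹  x² − 52x + 667 = 0
x = 29 or x = 23, giving (29, −2) and (23, 22).

(23, 22) and (29, −2)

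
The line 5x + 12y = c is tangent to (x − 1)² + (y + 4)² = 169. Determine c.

For a tangent, require d(centre, line) = r = 13.
|5·1 + 12·(−4) − c| / √169 = 13
|c − (−43)| = 13·13, so c = 126 or c = −212.

c = −212 or c = 126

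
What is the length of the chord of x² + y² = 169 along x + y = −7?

17√2

Substitute y = −x − 7:
2x² + 14x − 120 = 0  ⟹  x² + 7x − 60 = 0
x = 5 or x = −12, giving (5, −12) and (−12, 5).
|(5, −12) − (−12, 5)| = √((17)² + (−17)²) = 17√2.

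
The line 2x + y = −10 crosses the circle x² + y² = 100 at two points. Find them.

(−8, 6) and (0, −10)

From the line, y = −2x − 10. Substituting:
5x² + 40x = 0  ⟹  x² + 8x = 0
x = 0 or x = −8, giving (0, −10) and (−8, 6).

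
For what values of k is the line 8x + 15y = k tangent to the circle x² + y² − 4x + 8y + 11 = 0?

The line touches the circle iff its distance from (2, −4) is 3:
|8·2 + 15·(−4) − k| / √289 = 3
|k − (−44)| = 3·17, so k = 7 or k = −95.

k = −95 or k = 7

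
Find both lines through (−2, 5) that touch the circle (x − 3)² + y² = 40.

Let a tangent through (−2, 5) have slope m. Its distance from (3, 0) must equal 2√10:
[m·(5) − (−5)]² = 40(m² + 1)
3m² − 10m + 3 = 0, so m = 1/3 or m = 3.
Through (−2, 5) these give x − 3y = −17 and 3x − y = −11.

x − 3y = −17 and 3x − y = −11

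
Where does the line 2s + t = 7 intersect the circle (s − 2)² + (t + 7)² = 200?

(0, 7) and (12, −17)

Substitute t = −2s + 7:
5s² − 60s = 0  ⟹  s² − 12s = 0
s = 12 or s = 0, giving (12, −17) and (0, 7).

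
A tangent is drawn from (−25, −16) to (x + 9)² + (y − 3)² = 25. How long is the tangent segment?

The centre is (−9, 3) and r = 5. The square of the distance from P to the centre is 256 + 361 = 617.
The tangent meets the radius at right angles, so tangent² = |PO|² − r² = 617 − 25 = 592.

4√37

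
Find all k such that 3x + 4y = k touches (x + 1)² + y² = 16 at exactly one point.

k = −23 or k = 17

For a tangent, require d(centre, line) = r = 4.
|3·(−1) + 4·0 − k| / √25 = 4
|k − (−3)| = 4·5, so k = 17 or k = −23.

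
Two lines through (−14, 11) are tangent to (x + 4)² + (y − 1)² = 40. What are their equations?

3x + y = −31 and x + 3y = 19

Let a tangent through (−14, 11) have slope m. Its distance from (−4, 1) must equal 2√10:
[m·(10) − (−10)]² = 40(m² + 1)
3m² + 10m + 3 = 0, so m = −3 or m = −1/3.
Through (−14, 11) these give 3x + y = −31 and x + 3y = 19.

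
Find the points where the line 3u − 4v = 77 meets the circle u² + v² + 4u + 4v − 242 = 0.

(3, −17) and (11, −11)

Express v = (−77 + 3u)/4 and substitute into the circle:
25u² − 350u + 825 = 0  ⟹  u² − 14u + 33 = 0
u = 11 or u = 3, giving (11, −11) and (3, −17).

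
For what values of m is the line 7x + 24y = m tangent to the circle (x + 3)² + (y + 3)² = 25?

m = −218 or m = 32

The line touches the circle iff its distance from (−3, −3) is 5:
|7·(−3) + 24·(−3) − m| / √625 = 5
|m − (−93)| = 5·25, so m = 32 or m = −218.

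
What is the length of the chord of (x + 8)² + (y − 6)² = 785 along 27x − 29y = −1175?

√1570

Centre (−8, 6), r² = 785. Perpendicular distance d from centre to line = |785| / √1570 = 785/√1570.
Chord = 2√(r² − d²) = 2·√(785/2) = √1570.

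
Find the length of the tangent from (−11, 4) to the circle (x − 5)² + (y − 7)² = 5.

2√65

The centre is (5, 7) and r = √5. The square of the distance from P to the centre is 256 + 9 = 265.
Power of the point: PT² = |PO|² − r² = 260, so PT = 2√65.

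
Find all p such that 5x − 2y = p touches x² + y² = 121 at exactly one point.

p = ±11√29

For a tangent, require d(centre, line) = r = 11.
|5·0 − 2·0 − p| / √29 = 11
|p| = 11√29.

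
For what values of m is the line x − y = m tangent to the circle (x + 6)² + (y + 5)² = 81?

m = −1 ± 9√2

For a tangent, require d(centre, line) = r = 9.
|1·(−6) − 1·(−5) − m| / √2 = 9
|m − (−1)| = 9√2.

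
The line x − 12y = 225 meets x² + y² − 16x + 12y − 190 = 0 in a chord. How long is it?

Express y = (−225 + x)/12 and substitute into the circle:
145x² − 2610x − 9135 = 0  ⟹  x² − 18x − 63 = 0
x = 21 or x = −3, giving (21, −17) and (−3, −19).
Chord length = distance between (21, −17) and (−3, −19) = √580 = 2√145.

2√145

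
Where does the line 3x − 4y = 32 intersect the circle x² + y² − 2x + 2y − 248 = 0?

(−8, −14) and (16, 4)

From the line, y = (−32 + 3x)/4. Substituting:
25x² − 200x − 3200 = 0  ⟹  x² − 8x − 128 = 0
x = 16 or x = −8, giving (16, 4) and (−8, −14).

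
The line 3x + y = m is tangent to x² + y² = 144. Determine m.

m = ±12√10

Tangency holds when the distance from the centre (0, 0) to the line equals the radius 12:
|3·0 + 1·0 − m| / √10 = 12
|m| = 12√10.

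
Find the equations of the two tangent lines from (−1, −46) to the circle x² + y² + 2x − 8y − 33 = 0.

Let a tangent through (−1, −46) have slope m. Its distance from (−1, 4) must equal 5√2:
(0m − (50))² = 50(m² + 1)
m² − 49 = 0, so m = −7 or m = 7.
Through (−1, −46) these give 7x + y = −53 and 7x − y = 39.

7x + y = −53 and 7x − y = 39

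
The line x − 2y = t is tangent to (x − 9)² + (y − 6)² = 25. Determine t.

The line touches the circle iff its distance from (9, 6) is 5:
|1·9 − 2·6 − t| / √5 = 5
|t − (−3)| = 5√5.

t = −3 ± 5√5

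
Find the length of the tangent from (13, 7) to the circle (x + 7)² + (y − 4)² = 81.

2√82

The centre is (−7, 4) and r = 9. The square of the distance from P to the centre is 400 + 9 = 409.
Power of the point: PT² = |PO|² − r² = 328, so PT = 2√82.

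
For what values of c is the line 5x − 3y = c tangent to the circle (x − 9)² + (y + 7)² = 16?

c = 66 ± 4√34

Tangency holds when the distance from the centre (9, −7) to the line equals the radius 4:
|5·9 − 3·(−7) − c| / √34 = 4
|c − (66)| = 4√34.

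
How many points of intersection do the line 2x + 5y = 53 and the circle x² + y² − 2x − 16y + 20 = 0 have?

2

Substituting the line into the circle gives 29x² − 102x − 931 = 0.
Δ = 10404 − (−107996) = 118400.
Two real roots: the line is a secant.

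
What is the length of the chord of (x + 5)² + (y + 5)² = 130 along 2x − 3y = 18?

Express y = (−18 + 2x)/3 and substitute into the circle:
13x² + 78x − 936 = 0  ⟹  x² + 6x − 72 = 0
x = 6 or x = −12, giving (6, −2) and (−12, −14).
Chord length = distance between (6, −2) and (−12, −14) = √468 = 6√13.

6√13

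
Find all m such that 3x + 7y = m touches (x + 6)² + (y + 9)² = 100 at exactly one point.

For a tangent, require d(centre, line) = r = 10.
|3·(−6) + 7·(−9) − m| / √58 = 10
|m − (−81)| = 10√58.

m = −81 ± 10√58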